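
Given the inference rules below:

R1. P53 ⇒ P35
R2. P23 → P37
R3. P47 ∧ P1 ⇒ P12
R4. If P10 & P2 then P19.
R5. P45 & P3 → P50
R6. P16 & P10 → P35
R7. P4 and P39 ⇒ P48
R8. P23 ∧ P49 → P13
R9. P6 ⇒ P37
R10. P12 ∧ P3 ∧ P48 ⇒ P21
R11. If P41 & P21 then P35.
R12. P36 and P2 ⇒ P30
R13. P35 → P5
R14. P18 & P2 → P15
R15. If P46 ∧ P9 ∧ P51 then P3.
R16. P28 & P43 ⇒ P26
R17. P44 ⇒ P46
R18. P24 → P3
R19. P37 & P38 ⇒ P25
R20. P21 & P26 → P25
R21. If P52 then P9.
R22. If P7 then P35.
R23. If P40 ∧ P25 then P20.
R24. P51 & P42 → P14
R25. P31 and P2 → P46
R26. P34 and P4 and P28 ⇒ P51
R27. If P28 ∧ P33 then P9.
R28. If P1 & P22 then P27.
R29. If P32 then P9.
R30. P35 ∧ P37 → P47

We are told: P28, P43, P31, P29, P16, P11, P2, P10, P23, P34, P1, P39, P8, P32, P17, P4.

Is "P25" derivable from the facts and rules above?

P37  (by R2: P23)
P35  (by R6: P16, P10)
P48  (by R7: P4, P39)
P26  (by R16: P28, P43)
P46  (by R25: P31, P2)
P51  (by R26: P34, P4, P28)
P9  (by R29: P32)
P47  (by R30: P35, P37)
P12  (by R3: P47, P1)
P3  (by R15: P46, P9, P51)
P21  (by R10: P12, P3, P48)
P25  (by R20: P21, P26)

Yes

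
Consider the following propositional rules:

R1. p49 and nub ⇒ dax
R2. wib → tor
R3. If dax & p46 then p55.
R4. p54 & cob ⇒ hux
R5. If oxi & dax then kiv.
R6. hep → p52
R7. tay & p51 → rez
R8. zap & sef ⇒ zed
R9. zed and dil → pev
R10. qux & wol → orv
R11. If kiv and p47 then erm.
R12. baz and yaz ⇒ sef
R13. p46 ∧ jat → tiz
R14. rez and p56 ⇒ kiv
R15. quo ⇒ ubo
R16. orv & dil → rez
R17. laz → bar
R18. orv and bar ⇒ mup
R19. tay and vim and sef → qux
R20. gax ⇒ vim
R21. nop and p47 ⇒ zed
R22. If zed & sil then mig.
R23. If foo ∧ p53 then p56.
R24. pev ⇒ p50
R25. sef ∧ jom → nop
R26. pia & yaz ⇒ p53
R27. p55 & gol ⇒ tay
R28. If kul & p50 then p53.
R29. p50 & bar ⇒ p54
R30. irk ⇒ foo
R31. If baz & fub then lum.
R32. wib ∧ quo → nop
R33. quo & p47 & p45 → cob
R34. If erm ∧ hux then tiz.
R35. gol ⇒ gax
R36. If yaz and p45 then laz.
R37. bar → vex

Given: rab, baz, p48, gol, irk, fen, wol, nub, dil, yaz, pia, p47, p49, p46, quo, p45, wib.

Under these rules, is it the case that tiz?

Yes

dax  (by R1: p49, nub)
p55  (by R3: dax, p46)
sef  (by R12: baz, yaz)
p53  (by R26: pia, yaz)
tay  (by R27: p55, gol)
foo  (by R30: irk)
nop  (by R32: wib, quo)
cob  (by R33: quo, p47, p45)
gax  (by R35: gol)
laz  (by R36: yaz, p45)
bar  (by R17: laz)
vim  (by R20: gax)
zed  (by R21: nop, p47)
p56  (by R23: foo, p53)
pev  (by R9: zed, dil)
qux  (by R19: tay, vim, sef)
p50  (by R24: pev)
p54  (by R29: p50, bar)
hux  (by R4: p54, cob)
orv  (by R10: qux, wol)
rez  (by R16: orv, dil)
kiv  (by R14: rez, p56)
erm  (by R11: kiv, p47)
tiz  (by R34: erm, hux)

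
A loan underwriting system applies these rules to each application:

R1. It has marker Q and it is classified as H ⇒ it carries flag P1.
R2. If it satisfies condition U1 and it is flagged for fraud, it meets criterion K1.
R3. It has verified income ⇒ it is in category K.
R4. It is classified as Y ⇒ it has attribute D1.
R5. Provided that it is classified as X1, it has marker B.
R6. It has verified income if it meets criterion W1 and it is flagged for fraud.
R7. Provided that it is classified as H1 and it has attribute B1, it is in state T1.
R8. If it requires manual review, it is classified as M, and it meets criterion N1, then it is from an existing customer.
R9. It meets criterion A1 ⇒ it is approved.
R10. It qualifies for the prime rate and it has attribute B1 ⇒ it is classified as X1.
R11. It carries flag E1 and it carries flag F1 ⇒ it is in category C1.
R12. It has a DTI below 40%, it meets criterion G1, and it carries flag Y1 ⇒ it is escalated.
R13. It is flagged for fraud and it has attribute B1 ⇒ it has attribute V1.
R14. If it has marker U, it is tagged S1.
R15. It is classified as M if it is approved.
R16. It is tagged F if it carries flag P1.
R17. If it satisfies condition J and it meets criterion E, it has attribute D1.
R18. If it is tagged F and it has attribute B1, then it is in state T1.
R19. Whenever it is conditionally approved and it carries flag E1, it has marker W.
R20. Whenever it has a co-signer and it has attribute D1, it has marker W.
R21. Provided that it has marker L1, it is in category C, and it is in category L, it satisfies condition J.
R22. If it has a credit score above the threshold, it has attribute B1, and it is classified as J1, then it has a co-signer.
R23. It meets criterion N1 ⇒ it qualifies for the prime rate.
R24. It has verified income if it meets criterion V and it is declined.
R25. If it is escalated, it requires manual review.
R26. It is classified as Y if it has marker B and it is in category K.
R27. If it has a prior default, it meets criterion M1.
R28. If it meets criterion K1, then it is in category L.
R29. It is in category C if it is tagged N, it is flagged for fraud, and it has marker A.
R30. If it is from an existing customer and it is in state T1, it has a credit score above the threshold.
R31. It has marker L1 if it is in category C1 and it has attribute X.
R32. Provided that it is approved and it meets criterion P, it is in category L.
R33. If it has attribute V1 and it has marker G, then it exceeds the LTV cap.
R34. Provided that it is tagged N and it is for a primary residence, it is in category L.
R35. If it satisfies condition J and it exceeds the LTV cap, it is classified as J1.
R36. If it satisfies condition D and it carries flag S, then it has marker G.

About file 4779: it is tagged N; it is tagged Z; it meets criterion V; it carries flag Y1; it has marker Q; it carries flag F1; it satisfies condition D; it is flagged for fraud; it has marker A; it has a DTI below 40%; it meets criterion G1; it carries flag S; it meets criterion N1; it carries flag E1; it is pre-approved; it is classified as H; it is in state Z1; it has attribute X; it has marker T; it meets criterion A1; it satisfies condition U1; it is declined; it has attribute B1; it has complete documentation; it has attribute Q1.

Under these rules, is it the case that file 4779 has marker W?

By R1 (it has marker Q, it is classified as H): it carries flag P1.
By R2 (it satisfies condition U1, it is flagged for fraud): it meets criterion K1.
By R9 (it meets criterion A1): it is approved.
By R11 (it carries flag E1, it carries flag F1): it is in category C1.
By R12 (it has a DTI below 40%, it meets criterion G1, it carries flag Y1): it is escalated.
By R13 (it is flagged for fraud, it has attribute B1): it has attribute V1.
By R15 (it is approved): it is classified as M.
By R16 (it carries flag P1): it is tagged F.
By R18 (it is tagged F, it has attribute B1): it is in state T1.
By R23 (it meets criterion N1): it qualifies for the prime rate.
By R24 (it meets criterion V, it is declined): it has verified income.
By R25 (it is escalated): it requires manual review.
By R28 (it meets criterion K1): it is in category L.
By R29 (it is tagged N, it is flagged for fraud, it has marker A): it is in category C.
By R31 (it is in category C1, it has attribute X): it has marker L1.
By R36 (it satisfies condition D, it carries flag S): it has marker G.
By R3 (it has verified income): it is in category K.
By R8 (it requires manual review, it is classified as M, it meets criterion N1): it is from an existing customer.
By R10 (it qualifies for the prime rate, it has attribute B1): it is classified as X1.
By R21 (it has marker L1, it is in category C, it is in category L): it satisfies condition J.
By R30 (it is from an existing customer, it is in state T1): it has a credit score above the threshold.
By R33 (it has attribute V1, it has marker G): it exceeds the LTV cap.
By R35 (it satisfies condition J, it exceeds the LTV cap): it is classified as J1.
By R5 (it is classified as X1): it has marker B.
By R22 (it has a credit score above the threshold, it has attribute B1, it is classified as J1): it has a co-signer.
By R26 (it has marker B, it is in category K): it is classified as Y.
By R4 (it is classified as Y): it has attribute D1.
By R20 (it has a co-signer, it has attribute D1): it has marker W.

Yes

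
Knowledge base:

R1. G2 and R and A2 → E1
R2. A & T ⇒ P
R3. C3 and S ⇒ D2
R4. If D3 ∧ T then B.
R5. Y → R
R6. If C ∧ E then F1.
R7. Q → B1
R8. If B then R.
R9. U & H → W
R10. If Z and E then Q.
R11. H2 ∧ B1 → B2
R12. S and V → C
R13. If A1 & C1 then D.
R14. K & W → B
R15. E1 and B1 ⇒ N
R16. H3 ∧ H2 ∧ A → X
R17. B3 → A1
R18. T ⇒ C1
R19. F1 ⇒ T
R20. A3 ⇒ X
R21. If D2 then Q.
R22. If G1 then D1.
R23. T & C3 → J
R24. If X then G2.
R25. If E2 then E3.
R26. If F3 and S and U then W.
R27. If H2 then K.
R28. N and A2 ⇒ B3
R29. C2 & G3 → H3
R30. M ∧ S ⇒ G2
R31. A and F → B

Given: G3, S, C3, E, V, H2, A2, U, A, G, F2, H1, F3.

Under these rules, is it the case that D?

No

Forward chaining from the given facts derives: D2, C, Q, W, K, F1, B1, B2, B, T, J, P, R, C1.
The only rule concluding D is R13, which needs A1; that is never established.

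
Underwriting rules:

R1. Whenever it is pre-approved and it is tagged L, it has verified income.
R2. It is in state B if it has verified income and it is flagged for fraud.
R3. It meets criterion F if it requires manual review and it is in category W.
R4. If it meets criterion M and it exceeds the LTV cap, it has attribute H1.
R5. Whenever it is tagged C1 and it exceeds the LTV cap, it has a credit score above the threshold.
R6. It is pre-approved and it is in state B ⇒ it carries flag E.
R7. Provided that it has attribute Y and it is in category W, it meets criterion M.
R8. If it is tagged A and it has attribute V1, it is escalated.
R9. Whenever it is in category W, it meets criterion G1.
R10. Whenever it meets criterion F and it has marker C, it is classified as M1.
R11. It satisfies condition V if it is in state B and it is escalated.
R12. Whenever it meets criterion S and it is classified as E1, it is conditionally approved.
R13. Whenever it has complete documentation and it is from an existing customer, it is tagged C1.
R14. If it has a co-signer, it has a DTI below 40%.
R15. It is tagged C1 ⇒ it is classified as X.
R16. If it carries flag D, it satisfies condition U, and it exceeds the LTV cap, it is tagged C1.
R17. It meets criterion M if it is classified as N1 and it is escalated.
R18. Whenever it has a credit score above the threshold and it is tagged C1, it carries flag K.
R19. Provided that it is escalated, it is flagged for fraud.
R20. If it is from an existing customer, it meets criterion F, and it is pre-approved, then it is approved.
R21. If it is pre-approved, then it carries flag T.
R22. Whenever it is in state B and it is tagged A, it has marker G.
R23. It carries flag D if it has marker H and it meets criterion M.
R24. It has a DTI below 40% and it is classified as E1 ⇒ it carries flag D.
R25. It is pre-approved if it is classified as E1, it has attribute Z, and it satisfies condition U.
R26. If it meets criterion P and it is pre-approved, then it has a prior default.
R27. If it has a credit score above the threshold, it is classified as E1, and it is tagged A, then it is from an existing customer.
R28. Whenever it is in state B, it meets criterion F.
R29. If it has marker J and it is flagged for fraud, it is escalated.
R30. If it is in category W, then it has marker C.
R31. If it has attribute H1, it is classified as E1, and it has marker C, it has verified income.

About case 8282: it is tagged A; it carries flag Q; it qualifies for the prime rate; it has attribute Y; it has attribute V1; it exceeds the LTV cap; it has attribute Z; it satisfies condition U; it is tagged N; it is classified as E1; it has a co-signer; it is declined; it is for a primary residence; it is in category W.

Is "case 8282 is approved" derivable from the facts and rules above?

By R7 (it has attribute Y, it is in category W): it meets criterion M.
By R8 (it is tagged A, it has attribute V1): it is escalated.
By R14 (it has a co-signer): it has a DTI below 40%.
By R19 (it is escalated): it is flagged for fraud.
By R24 (it has a DTI below 40%, it is classified as E1): it carries flag D.
By R25 (it is classified as E1, it has attribute Z, it satisfies condition U): it is pre-approved.
By R30 (it is in category W): it has marker C.
By R4 (it meets criterion M, it exceeds the LTV cap): it has attribute H1.
By R16 (it carries flag D, it satisfies condition U, it exceeds the LTV cap): it is tagged C1.
By R31 (it has attribute H1, it is classified as E1, it has marker C): it has verified income.
By R2 (it has verified income, it is flagged for fraud): it is in state B.
By R5 (it is tagged C1, it exceeds the LTV cap): it has a credit score above the threshold.
By R27 (it has a credit score above the threshold, it is classified as E1, it is tagged A): it is from an existing customer.
By R28 (it is in state B): it meets criterion F.
By R20 (it is from an existing customer, it meets criterion F, it is pre-approved): it is approved.

Yes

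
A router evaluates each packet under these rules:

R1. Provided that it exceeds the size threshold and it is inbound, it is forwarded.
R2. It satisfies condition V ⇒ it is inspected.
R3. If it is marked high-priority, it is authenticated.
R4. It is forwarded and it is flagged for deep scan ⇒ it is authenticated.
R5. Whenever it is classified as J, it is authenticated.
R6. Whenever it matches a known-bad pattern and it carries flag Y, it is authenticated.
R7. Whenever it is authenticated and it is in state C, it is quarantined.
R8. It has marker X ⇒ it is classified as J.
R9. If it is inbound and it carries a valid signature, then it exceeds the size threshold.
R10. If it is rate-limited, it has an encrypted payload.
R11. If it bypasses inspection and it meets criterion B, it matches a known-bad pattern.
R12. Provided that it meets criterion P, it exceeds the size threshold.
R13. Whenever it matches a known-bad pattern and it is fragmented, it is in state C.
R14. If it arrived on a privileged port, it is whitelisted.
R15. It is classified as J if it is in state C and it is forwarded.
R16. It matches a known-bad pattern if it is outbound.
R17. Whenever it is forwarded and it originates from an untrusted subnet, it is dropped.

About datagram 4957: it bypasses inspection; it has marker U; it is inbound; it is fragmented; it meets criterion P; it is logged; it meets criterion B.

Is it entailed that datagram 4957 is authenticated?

Yes

By R11 (it bypasses inspection, it meets criterion B): it matches a known-bad pattern.
By R12 (it meets criterion P): it exceeds the size threshold.
By R13 (it matches a known-bad pattern, it is fragmented): it is in state C.
By R1 (it exceeds the size threshold, it is inbound): it is forwarded.
By R15 (it is in state C, it is forwarded): it is classified as J.
By R5 (it is classified as J): it is authenticated.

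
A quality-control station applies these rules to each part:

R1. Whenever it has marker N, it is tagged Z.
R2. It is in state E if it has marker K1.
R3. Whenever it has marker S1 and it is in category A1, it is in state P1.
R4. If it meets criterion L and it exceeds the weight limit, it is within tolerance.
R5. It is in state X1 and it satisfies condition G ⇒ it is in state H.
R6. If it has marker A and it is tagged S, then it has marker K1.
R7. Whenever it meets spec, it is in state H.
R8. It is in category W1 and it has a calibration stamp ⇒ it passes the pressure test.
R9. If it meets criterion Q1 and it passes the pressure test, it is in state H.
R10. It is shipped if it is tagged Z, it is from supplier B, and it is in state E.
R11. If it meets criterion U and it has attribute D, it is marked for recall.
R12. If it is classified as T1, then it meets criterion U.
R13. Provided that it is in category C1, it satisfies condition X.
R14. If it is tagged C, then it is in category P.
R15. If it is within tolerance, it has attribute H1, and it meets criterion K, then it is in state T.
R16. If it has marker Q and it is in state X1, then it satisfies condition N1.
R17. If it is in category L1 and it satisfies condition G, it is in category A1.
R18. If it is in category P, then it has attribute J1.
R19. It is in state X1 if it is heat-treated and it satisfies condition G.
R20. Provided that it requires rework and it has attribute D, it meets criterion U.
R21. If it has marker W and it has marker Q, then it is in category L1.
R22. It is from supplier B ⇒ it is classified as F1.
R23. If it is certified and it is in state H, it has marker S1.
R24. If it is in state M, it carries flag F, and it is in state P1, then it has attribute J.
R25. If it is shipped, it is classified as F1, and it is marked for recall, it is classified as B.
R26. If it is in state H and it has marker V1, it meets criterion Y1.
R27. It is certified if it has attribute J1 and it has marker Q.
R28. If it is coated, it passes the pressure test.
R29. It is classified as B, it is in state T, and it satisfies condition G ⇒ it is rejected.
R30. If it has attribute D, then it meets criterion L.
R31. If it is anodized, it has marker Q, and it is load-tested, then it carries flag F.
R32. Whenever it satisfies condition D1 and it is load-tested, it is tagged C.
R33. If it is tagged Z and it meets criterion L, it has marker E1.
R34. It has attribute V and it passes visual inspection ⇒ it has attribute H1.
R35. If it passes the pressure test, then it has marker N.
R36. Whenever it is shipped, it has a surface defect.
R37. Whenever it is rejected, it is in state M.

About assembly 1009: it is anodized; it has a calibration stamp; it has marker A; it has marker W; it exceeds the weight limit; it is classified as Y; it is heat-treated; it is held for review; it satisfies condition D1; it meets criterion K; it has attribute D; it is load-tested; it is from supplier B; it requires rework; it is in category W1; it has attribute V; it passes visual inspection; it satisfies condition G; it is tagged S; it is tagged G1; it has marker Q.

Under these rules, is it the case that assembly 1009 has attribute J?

Yes

By R6 (it has marker A, it is tagged S): it has marker K1.
By R8 (it is in category W1, it has a calibration stamp): it passes the pressure test.
By R19 (it is heat-treated, it satisfies condition G): it is in state X1.
By R20 (it requires rework, it has attribute D): it meets criterion U.
By R21 (it has marker W, it has marker Q): it is in category L1.
By R22 (it is from supplier B): it is classified as F1.
By R30 (it has attribute D): it meets criterion L.
By R31 (it is anodized, it has marker Q, it is load-tested): it carries flag F.
By R32 (it satisfies condition D1, it is load-tested): it is tagged C.
By R34 (it has attribute V, it passes visual inspection): it has attribute H1.
By R35 (it passes the pressure test): it has marker N.
By R1 (it has marker N): it is tagged Z.
By R2 (it has marker K1): it is in state E.
By R4 (it meets criterion L, it exceeds the weight limit): it is within tolerance.
By R5 (it is in state X1, it satisfies condition G): it is in state H.
By R10 (it is tagged Z, it is from supplier B, it is in state E): it is shipped.
By R11 (it meets criterion U, it has attribute D): it is marked for recall.
By R14 (it is tagged C): it is in category P.
By R15 (it is within tolerance, it has attribute H1, it meets criterion K): it is in state T.
By R17 (it is in category L1, it satisfies condition G): it is in category A1.
By R18 (it is in category P): it has attribute J1.
By R25 (it is shipped, it is classified as F1, it is marked for recall): it is classified as B.
By R27 (it has attribute J1, it has marker Q): it is certified.
By R29 (it is classified as B, it is in state T, it satisfies condition G): it is rejected.
By R37 (it is rejected): it is in state M.
By R23 (it is certified, it is in state H): it has marker S1.
By R3 (it has marker S1, it is in category A1): it is in state P1.
By R24 (it is in state M, it carries flag F, it is in state P1): it has attribute J.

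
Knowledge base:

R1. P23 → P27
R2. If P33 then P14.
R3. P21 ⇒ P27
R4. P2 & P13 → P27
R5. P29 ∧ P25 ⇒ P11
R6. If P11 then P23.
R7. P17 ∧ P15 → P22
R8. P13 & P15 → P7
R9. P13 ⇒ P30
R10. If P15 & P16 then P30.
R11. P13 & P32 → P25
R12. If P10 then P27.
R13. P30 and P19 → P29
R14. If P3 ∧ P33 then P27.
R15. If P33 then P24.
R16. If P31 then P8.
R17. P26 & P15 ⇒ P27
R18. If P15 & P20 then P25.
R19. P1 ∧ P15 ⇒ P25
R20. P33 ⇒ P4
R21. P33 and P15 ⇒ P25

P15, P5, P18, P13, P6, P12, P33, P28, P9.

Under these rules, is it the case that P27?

Forward chaining from the given facts derives: P14, P7, P30, P24, P4, P25.
Rules concluding P27: R1 needs P23; R3 needs P21; R4 needs P2; R12 needs P10; R14 needs P3; R17 needs P26 — none of these are established.

No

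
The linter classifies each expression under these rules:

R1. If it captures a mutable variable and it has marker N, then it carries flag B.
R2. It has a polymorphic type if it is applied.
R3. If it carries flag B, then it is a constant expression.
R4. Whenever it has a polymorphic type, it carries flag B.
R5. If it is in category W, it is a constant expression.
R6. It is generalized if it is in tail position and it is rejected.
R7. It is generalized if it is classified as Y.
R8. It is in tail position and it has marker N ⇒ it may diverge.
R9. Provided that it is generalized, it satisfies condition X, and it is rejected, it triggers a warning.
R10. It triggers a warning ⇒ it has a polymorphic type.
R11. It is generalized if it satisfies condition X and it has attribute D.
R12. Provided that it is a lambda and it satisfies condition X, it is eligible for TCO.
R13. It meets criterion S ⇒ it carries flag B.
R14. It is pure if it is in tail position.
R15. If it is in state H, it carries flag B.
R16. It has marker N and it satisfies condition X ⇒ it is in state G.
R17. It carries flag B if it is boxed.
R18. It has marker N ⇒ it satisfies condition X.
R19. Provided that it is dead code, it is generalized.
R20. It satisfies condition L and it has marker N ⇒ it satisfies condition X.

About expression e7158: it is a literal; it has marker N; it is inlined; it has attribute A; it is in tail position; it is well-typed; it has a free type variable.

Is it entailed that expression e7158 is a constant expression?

Forward chaining from the given facts derives: may diverge, is pure, satisfies condition X, is in state G.
Rules concluding "it is a constant expression": R3 needs "it carries flag B"; R5 needs "it is in category W" — none of these are established.

No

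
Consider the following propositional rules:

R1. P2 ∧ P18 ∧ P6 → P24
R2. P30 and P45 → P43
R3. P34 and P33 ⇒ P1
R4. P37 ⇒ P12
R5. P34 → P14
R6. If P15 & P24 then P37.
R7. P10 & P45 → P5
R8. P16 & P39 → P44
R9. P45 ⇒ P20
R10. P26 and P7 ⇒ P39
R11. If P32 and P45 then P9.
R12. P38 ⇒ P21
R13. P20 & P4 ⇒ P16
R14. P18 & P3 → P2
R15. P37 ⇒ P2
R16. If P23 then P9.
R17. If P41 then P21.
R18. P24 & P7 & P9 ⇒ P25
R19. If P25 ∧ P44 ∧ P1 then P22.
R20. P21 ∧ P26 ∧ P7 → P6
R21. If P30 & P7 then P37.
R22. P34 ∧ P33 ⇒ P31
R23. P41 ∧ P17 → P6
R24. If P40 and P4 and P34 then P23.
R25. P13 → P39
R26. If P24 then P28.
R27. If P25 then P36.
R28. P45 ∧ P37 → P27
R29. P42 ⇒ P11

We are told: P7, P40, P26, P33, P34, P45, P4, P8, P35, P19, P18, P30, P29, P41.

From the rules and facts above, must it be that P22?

Yes

P1  (by R3: P34, P33)
P20  (by R9: P45)
P39  (by R10: P26, P7)
P16  (by R13: P20, P4)
P21  (by R17: P41)
P6  (by R20: P21, P26, P7)
P37  (by R21: P30, P7)
P23  (by R24: P40, P4, P34)
P44  (by R8: P16, P39)
P2  (by R15: P37)
P9  (by R16: P23)
P24  (by R1: P2, P18, P6)
P25  (by R18: P24, P7, P9)
P22  (by R19: P25, P44, P1)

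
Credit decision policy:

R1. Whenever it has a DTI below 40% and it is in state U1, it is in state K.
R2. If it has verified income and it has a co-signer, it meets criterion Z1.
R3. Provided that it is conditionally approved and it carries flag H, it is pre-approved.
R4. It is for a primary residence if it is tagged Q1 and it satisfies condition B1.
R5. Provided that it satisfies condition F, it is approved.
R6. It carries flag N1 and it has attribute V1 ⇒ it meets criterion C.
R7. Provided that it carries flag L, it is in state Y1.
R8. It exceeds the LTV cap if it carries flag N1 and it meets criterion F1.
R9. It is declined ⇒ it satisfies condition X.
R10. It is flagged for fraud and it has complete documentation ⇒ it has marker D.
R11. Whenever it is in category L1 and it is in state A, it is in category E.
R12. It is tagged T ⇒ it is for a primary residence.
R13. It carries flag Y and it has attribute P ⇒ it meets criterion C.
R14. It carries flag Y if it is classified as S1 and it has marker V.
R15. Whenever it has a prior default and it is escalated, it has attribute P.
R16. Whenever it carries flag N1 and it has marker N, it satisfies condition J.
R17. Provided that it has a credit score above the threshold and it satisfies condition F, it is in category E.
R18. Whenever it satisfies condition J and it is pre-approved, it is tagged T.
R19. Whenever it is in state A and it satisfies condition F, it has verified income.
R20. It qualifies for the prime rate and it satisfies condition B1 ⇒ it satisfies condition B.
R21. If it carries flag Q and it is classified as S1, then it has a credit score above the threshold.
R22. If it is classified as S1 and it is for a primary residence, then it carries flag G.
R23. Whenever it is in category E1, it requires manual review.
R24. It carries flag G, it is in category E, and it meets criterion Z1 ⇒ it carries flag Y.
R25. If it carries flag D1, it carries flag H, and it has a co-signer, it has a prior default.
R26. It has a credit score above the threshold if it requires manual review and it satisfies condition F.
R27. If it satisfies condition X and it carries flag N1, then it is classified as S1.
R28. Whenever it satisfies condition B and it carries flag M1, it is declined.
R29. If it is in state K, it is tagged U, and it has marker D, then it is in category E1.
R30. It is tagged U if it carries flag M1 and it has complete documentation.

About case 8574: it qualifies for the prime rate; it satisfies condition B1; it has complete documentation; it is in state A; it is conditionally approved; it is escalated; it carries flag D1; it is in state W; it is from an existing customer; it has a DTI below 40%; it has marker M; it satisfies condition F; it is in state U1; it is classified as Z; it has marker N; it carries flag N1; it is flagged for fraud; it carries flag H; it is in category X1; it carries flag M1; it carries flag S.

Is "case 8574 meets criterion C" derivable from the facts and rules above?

No

Forward chaining from the given facts derives: is in state K, is pre-approved, is approved, has marker D, satisfies condition J, is tagged T, has verified income, satisfies condition B, is declined, is tagged U, satisfies condition X, is for a primary residence, is classified as S1, is in category E1, carries flag G, requires manual review, has a credit score above the threshold, is in category E.
Rules concluding "it meets criterion C": R6 needs "it has attribute V1"; R13 needs "it carries flag Y" — none of these are established.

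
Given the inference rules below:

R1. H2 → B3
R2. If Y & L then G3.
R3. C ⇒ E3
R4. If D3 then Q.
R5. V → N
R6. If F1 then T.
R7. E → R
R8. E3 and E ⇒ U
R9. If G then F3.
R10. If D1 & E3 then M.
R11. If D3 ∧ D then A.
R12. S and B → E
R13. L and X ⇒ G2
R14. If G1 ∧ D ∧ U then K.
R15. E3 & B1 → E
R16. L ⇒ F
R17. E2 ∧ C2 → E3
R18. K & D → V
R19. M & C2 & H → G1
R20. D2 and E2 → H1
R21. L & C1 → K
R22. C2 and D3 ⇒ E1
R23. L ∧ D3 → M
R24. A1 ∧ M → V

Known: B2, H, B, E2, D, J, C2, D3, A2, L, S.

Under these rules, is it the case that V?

Yes

E  (by R12: S, B)
E3  (by R17: E2, C2)
M  (by R23: L, D3)
U  (by R8: E3, E)
G1  (by R19: M, C2, H)
K  (by R14: G1, D, U)
V  (by R18: K, D)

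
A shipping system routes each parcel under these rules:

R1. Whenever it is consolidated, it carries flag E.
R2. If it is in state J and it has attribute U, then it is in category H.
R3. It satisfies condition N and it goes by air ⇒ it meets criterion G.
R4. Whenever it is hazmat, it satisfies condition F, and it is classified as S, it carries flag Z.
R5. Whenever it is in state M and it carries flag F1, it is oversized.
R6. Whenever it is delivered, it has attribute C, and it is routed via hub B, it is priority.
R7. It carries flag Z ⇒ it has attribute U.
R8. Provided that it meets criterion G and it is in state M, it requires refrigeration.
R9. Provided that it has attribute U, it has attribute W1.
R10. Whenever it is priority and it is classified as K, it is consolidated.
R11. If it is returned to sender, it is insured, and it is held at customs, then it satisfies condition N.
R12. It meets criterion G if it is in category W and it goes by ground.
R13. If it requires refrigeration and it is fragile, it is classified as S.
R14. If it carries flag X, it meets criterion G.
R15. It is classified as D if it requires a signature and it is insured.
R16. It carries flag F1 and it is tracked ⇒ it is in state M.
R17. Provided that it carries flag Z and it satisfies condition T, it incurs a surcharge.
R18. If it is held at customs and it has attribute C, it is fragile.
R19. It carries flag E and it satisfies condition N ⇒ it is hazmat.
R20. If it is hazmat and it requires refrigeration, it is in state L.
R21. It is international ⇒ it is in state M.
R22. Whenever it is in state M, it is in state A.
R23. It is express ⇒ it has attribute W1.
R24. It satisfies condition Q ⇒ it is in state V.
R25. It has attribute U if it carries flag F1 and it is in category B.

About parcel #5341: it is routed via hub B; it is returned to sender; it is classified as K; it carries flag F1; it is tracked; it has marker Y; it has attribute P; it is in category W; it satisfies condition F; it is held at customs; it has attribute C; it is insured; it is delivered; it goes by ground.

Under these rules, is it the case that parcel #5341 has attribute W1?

Yes

By R6 (it is delivered, it has attribute C, it is routed via hub B): it is priority.
By R10 (it is priority, it is classified as K): it is consolidated.
By R11 (it is returned to sender, it is insured, it is held at customs): it satisfies condition N.
By R12 (it is in category W, it goes by ground): it meets criterion G.
By R16 (it carries flag F1, it is tracked): it is in state M.
By R18 (it is held at customs, it has attribute C): it is fragile.
By R1 (it is consolidated): it carries flag E.
By R8 (it meets criterion G, it is in state M): it requires refrigeration.
By R13 (it requires refrigeration, it is fragile): it is classified as S.
By R19 (it carries flag E, it satisfies condition N): it is hazmat.
By R4 (it is hazmat, it satisfies condition F, it is classified as S): it carries flag Z.
By R7 (it carries flag Z): it has attribute U.
By R9 (it has attribute U): it has attribute W1.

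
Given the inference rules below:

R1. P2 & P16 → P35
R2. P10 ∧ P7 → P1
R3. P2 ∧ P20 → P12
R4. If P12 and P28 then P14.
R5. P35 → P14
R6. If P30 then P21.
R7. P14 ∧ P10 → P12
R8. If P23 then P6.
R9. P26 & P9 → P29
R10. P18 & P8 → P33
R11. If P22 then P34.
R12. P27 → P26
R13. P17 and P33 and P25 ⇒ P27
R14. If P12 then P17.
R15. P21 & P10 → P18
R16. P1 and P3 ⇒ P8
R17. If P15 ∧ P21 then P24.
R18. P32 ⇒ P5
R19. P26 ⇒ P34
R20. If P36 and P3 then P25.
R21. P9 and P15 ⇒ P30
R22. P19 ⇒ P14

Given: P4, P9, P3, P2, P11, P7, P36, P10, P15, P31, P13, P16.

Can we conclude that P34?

P35  (by R1: P2, P16)
P1  (by R2: P10, P7)
P14  (by R5: P35)
P12  (by R7: P14, P10)
P17  (by R14: P12)
P8  (by R16: P1, P3)
P25  (by R20: P36, P3)
P30  (by R21: P9, P15)
P21  (by R6: P30)
P18  (by R15: P21, P10)
P33  (by R10: P18, P8)
P27  (by R13: P17, P33, P25)
P26  (by R12: P27)
P34  (by R19: P26)

Yes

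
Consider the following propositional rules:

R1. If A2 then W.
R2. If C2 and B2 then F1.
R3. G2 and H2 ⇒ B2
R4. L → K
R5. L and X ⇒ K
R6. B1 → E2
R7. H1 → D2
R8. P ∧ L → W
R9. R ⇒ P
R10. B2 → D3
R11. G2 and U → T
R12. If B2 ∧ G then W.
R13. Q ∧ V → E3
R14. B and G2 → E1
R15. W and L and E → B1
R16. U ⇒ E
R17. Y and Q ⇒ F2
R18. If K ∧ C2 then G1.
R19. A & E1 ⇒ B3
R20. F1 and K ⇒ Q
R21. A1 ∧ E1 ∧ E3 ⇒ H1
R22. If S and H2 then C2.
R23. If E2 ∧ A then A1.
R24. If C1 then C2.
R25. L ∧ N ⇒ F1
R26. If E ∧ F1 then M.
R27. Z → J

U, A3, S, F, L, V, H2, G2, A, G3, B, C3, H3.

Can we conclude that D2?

No

Forward chaining from the given facts derives: B2, K, D3, T, E1, E, B3, C2, F1, G1, Q, M, E3.
The only rule concluding D2 is R7, which needs H1; that is never established.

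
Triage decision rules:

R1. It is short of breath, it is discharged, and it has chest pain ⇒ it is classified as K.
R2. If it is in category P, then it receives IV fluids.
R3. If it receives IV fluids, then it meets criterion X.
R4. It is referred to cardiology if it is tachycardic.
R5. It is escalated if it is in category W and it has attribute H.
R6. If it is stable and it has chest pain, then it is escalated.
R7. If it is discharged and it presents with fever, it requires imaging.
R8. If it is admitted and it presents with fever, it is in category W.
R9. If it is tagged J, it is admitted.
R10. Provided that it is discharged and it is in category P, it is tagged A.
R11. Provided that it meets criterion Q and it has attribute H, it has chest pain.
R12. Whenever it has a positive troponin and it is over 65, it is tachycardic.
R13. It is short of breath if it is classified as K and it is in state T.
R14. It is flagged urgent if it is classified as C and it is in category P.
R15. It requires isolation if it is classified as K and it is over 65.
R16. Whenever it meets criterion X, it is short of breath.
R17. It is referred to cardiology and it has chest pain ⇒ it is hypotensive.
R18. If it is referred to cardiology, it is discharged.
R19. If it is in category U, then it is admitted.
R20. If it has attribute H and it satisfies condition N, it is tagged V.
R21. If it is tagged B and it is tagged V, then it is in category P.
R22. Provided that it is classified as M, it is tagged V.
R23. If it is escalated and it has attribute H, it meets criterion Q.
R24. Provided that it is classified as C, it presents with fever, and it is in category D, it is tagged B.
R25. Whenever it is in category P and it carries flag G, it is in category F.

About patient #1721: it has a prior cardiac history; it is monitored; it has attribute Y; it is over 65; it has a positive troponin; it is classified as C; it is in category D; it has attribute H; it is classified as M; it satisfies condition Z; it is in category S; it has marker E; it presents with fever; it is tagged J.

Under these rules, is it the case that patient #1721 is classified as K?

Yes

By R9 (it is tagged J): it is admitted.
By R12 (it has a positive troponin, it is over 65): it is tachycardic.
By R22 (it is classified as M): it is tagged V.
By R24 (it is classified as C, it presents with fever, it is in category D): it is tagged B.
By R4 (it is tachycardic): it is referred to cardiology.
By R8 (it is admitted, it presents with fever): it is in category W.
By R18 (it is referred to cardiology): it is discharged.
By R21 (it is tagged B, it is tagged V): it is in category P.
By R2 (it is in category P): it receives IV fluids.
By R3 (it receives IV fluids): it meets criterion X.
By R5 (it is in category W, it has attribute H): it is escalated.
By R16 (it meets criterion X): it is short of breath.
By R23 (it is escalated, it has attribute H): it meets criterion Q.
By R11 (it meets criterion Q, it has attribute H): it has chest pain.
By R1 (it is short of breath, it is discharged, it has chest pain): it is classified as K.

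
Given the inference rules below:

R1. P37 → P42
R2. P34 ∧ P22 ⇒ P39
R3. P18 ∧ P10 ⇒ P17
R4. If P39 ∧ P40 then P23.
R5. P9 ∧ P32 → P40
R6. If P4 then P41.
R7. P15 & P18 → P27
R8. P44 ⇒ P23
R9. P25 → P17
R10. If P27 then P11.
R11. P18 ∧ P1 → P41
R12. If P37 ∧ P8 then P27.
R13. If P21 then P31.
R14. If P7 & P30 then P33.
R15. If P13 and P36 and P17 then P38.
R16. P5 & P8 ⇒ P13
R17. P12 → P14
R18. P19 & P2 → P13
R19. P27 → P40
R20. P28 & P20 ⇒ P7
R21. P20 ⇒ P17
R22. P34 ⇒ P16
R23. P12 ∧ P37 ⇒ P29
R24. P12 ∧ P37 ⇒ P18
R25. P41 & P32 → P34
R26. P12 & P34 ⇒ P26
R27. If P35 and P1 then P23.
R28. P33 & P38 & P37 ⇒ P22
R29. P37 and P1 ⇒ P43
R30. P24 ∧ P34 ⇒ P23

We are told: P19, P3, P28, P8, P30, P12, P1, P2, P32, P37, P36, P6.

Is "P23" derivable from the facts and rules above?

No

Forward chaining from the given facts derives: P42, P27, P14, P13, P40, P29, P18, P43, P11, P41, P34, P26, P16.
Rules concluding P23: R4 needs P39; R8 needs P44; R27 needs P35; R30 needs P24 — none of these are established.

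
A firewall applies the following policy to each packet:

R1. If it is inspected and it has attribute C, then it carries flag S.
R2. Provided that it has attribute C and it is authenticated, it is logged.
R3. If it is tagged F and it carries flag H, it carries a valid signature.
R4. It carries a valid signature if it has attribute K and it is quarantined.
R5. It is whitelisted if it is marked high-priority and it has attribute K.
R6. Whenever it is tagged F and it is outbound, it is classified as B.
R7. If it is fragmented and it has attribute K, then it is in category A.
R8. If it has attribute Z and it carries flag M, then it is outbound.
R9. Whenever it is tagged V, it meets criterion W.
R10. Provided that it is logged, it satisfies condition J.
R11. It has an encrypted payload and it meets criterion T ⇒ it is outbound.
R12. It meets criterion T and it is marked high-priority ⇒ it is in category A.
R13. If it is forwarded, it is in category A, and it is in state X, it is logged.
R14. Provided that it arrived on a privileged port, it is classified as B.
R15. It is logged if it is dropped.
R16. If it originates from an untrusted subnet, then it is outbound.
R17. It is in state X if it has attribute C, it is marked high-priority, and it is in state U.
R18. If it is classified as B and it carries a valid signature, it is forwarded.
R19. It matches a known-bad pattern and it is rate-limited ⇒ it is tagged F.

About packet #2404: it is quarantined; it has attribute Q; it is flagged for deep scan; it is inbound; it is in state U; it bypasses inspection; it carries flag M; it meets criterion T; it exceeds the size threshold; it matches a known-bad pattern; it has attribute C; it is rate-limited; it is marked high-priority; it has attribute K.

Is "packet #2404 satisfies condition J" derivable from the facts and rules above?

Forward chaining from the given facts derives: carries a valid signature, is whitelisted, is in category A, is in state X, is tagged F.
The only rule concluding "it satisfies condition J" is R10, which needs "it is logged"; that is never established.

No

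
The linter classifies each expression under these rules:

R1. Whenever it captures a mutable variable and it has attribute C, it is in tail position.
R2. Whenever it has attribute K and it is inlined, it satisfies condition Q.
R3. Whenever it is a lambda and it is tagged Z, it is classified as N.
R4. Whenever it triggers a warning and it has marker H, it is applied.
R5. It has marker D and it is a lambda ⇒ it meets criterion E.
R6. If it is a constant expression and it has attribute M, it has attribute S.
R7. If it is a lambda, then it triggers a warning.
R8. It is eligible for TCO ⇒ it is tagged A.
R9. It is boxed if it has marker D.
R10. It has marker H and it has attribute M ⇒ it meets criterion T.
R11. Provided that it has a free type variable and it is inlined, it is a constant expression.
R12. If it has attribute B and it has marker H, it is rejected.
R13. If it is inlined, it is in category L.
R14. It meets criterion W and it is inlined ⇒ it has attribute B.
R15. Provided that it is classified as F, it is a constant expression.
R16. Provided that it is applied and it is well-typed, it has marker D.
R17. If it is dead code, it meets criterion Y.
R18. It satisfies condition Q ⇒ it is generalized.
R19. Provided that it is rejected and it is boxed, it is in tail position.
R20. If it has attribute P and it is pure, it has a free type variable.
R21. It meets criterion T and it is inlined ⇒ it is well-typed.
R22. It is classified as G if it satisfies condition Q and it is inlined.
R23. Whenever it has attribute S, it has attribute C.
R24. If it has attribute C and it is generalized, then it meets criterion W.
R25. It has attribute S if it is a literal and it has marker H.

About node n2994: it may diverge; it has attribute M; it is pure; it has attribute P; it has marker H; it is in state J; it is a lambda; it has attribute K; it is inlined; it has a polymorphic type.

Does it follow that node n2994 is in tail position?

Yes

By R2 (it has attribute K, it is inlined): it satisfies condition Q.
By R7 (it is a lambda): it triggers a warning.
By R10 (it has marker H, it has attribute M): it meets criterion T.
By R18 (it satisfies condition Q): it is generalized.
By R20 (it has attribute P, it is pure): it has a free type variable.
By R21 (it meets criterion T, it is inlined): it is well-typed.
By R4 (it triggers a warning, it has marker H): it is applied.
By R11 (it has a free type variable, it is inlined): it is a constant expression.
By R16 (it is applied, it is well-typed): it has marker D.
By R6 (it is a constant expression, it has attribute M): it has attribute S.
By R9 (it has marker D): it is boxed.
By R23 (it has attribute S): it has attribute C.
By R24 (it has attribute C, it is generalized): it meets criterion W.
By R14 (it meets criterion W, it is inlined): it has attribute B.
By R12 (it has attribute B, it has marker H): it is rejected.
By R19 (it is rejected, it is boxed): it is in tail position.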